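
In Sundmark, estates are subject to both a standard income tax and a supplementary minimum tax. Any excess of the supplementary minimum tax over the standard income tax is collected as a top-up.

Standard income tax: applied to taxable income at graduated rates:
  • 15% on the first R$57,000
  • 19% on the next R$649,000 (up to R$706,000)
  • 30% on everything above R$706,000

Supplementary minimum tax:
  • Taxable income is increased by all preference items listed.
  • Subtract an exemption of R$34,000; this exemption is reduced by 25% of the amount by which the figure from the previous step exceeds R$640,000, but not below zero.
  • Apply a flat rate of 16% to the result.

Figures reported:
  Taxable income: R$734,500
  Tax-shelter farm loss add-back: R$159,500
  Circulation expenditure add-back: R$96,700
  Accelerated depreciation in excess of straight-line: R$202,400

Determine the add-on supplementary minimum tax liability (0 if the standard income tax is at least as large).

R$50,486

Standard income tax:
  R$57,000 × 15% = R$8,550
  R$649,000 × 19% = R$123,310
  R$28,500 × 30% = R$8,550
  → R$140,410

Supplementary minimum tax:
  Adjusted income: R$734,500 + R$159,500 + R$96,700 + R$202,400 = R$1,193,100
  Exemption: 25% × (R$1,193,100 − R$640,000) = R$138,275 ≥ R$34,000, so the exemption is fully phased out
  Base: R$1,193,100 − R$0 = R$1,193,100
  R$1,193,100 × 16% = R$190,896

Excess of supplementary minimum tax over standard income tax: R$190,896 − R$140,410 = R$50,486.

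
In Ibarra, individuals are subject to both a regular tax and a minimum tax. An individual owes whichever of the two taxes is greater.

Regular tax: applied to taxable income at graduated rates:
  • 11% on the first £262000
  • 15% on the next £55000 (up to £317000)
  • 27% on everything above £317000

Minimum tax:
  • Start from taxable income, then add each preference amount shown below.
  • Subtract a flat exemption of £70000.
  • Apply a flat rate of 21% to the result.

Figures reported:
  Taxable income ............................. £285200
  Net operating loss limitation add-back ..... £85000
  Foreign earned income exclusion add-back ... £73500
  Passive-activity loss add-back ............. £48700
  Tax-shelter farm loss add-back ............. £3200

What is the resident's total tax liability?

£89376

Regular tax:
  £262000 × 11% = £28820
  £23200 × 15% = £3480
  → £32300

Minimum tax:
  Adjusted income: £285200 + £85000 + £73500 + £48700 + £3200 = £495600
  Less exemption £70000 → base £425600
  £425600 × 21% = £89376

£89376 > £32300, so the minimum tax is the binding amount.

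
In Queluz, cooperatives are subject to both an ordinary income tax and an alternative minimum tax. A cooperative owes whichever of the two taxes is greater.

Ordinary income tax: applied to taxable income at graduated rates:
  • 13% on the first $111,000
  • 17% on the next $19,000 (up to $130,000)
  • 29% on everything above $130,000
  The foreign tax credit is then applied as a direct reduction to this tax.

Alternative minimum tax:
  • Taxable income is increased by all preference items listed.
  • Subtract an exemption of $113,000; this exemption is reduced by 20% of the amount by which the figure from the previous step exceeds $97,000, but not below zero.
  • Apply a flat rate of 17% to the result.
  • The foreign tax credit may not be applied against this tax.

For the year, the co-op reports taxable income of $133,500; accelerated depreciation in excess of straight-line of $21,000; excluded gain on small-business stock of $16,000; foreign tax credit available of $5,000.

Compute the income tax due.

$13,675

Ordinary income tax:
  $111,000 × 13% = $14,430
  $19,000 × 17% = $3,230
  $3,500 × 29% = $1,015
  → $18,675
  Less foreign tax credit $5,000 → $13,675

Alternative minimum tax:
  Adjusted income: $133,500 + $21,000 + $16,000 = $170,500
  Exemption: $113,000 − 20% × ($170,500 − $97,000) = $113,000 − $14,700 = $98,300
  Base: $170,500 − $98,300 = $72,200
  $72,200 × 17% = $12,274

$13,675 > $12,274, so the ordinary income tax governs.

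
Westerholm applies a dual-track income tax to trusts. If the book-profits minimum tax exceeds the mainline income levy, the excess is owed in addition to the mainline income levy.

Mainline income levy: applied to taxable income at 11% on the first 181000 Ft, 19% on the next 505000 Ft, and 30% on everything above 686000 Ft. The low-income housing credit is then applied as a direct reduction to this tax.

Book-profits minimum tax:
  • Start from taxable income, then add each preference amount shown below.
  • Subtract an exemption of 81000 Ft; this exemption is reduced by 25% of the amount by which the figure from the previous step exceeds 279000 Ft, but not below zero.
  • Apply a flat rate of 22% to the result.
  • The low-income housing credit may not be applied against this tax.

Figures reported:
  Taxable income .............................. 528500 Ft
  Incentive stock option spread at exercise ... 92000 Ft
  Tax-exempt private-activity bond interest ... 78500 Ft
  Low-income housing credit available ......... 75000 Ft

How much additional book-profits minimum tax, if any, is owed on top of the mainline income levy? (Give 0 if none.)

Mainline income levy:
  181000 Ft × 11% = 19910 Ft
  347500 Ft × 19% = 66025 Ft
  → 85935 Ft
  Less low-income housing credit 75000 Ft → 10935 Ft

Book-profits minimum tax:
  Adjusted income: 528500 Ft + 92000 Ft + 78500 Ft = 699000 Ft
  Exemption: 25% × (699000 Ft − 279000 Ft) = 105000 Ft ≥ 81000 Ft, so the exemption is fully phased out
  Base: 699000 Ft − 0 Ft = 699000 Ft
  699000 Ft × 22% = 153780 Ft

Excess of book-profits minimum tax over mainline income levy: 153780 Ft − 10935 Ft = 142845 Ft.

142845 Ft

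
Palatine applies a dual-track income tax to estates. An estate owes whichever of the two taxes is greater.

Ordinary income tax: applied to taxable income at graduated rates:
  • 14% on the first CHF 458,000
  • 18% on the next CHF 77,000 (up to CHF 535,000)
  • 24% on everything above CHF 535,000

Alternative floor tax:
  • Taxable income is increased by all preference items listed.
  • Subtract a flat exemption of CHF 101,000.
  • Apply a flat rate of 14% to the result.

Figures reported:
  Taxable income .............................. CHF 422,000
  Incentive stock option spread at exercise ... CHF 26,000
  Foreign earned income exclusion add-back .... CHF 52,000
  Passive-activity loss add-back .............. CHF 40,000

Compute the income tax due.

CHF 61,460

Ordinary income tax:
  CHF 422,000 × 14% = CHF 59,080

Alternative floor tax:
  Adjusted income: CHF 422,000 + CHF 26,000 + CHF 52,000 + CHF 40,000 = CHF 540,000
  Less exemption CHF 101,000 → base CHF 439,000
  CHF 439,000 × 14% = CHF 61,460

CHF 61,460 > CHF 59,080, so the alternative floor tax is the binding amount.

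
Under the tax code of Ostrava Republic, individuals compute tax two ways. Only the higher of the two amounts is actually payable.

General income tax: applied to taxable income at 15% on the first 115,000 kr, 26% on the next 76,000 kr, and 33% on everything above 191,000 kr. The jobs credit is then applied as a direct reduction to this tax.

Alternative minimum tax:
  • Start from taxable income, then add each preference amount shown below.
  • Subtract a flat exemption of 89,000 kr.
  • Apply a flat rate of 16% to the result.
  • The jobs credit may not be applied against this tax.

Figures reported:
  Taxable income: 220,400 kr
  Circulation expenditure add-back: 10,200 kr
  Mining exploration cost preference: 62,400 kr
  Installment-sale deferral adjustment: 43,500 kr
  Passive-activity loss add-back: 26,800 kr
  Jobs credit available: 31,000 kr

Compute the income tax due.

43,888 kr

General income tax:
  115,000 kr × 15% = 17,250 kr
  76,000 kr × 26% = 19,760 kr
  29,400 kr × 33% = 9,702 kr
  → 46,712 kr
  Less jobs credit 31,000 kr → 15,712 kr

Alternative minimum tax:
  Adjusted income: 220,400 kr + 10,200 kr + 62,400 kr + 43,500 kr + 26,800 kr = 363,300 kr
  Less exemption 89,000 kr → base 274,300 kr
  274,300 kr × 16% = 43,888 kr

43,888 kr > 15,712 kr, so the alternative minimum tax is the binding amount.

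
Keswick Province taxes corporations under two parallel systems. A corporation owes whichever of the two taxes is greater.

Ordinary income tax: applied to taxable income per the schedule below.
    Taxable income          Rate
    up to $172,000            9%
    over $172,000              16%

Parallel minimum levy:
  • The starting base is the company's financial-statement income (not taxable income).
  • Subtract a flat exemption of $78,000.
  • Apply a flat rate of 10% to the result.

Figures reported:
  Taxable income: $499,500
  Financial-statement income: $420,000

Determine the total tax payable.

$67,880

Parallel minimum levy:
  Base (financial-statement income): $420,000
  Less exemption $78,000 → base $342,000
  $342,000 × 10% = $34,200

Ordinary income tax:
  $172,000 × 9% = $15,480
  $327,500 × 16% = $52,400
  → $67,880

$67,880 > $34,200, so the ordinary income tax governs.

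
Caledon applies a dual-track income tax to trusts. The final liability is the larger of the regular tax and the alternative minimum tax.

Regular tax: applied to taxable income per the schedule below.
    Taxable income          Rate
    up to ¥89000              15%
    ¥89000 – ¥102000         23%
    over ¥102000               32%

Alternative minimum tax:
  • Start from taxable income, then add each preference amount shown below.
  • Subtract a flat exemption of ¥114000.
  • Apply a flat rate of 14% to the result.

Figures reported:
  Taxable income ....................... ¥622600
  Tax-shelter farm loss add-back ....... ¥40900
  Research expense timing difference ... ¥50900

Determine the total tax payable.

Regular tax:
  ¥89000 × 15% = ¥13350
  ¥13000 × 23% = ¥2990
  ¥520600 × 32% = ¥166592
  → ¥182932

Alternative minimum tax:
  Adjusted income: ¥622600 + ¥40900 + ¥50900 = ¥714400
  Less exemption ¥114000 → base ¥600400
  ¥600400 × 14% = ¥84056

¥182932 > ¥84056, so the regular tax governs.

¥182932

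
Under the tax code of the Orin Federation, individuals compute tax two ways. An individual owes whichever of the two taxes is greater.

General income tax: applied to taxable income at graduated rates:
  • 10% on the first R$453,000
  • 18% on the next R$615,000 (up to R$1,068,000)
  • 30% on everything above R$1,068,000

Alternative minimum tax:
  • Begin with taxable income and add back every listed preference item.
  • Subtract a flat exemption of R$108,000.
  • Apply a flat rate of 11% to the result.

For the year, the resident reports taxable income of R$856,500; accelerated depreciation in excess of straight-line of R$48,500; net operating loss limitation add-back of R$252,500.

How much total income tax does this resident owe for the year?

R$117,930

General income tax:
  R$453,000 × 10% = R$45,300
  R$403,500 × 18% = R$72,630
  → R$117,930

Alternative minimum tax:
  Adjusted income: R$856,500 + R$48,500 + R$252,500 = R$1,157,500
  Less exemption R$108,000 → base R$1,049,500
  R$1,049,500 × 11% = R$115,445

R$117,930 > R$115,445, so the general income tax governs.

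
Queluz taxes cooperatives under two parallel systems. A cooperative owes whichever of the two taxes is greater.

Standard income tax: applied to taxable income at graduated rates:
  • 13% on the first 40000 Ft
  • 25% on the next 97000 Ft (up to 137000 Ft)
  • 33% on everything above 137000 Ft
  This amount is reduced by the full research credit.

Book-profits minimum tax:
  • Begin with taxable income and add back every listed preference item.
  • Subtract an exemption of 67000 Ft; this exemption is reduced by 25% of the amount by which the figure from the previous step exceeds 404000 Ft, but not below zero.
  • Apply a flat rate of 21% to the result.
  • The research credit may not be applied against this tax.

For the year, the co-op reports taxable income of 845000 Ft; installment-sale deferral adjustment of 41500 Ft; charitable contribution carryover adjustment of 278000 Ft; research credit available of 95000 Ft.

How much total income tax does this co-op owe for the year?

244545 Ft

Standard income tax:
  40000 Ft × 13% = 5200 Ft
  97000 Ft × 25% = 24250 Ft
  708000 Ft × 33% = 233640 Ft
  → 263090 Ft
  Less research credit 95000 Ft → 168090 Ft

Book-profits minimum tax:
  Adjusted income: 845000 Ft + 41500 Ft + 278000 Ft = 1164500 Ft
  Exemption: 25% × (1164500 Ft − 404000 Ft) = 190125 Ft ≥ 67000 Ft, so the exemption is fully phased out
  Base: 1164500 Ft − 0 Ft = 1164500 Ft
  1164500 Ft × 21% = 244545 Ft

244545 Ft > 168090 Ft, so the book-profits minimum tax is the binding amount.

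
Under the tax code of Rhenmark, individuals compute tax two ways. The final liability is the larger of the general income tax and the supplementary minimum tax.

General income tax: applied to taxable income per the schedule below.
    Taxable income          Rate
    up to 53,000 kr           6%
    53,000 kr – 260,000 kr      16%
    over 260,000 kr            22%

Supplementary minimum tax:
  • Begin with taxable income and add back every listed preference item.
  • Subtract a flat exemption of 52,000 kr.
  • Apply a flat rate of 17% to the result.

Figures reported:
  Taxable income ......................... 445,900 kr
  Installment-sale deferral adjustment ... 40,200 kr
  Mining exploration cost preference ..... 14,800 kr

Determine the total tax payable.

Supplementary minimum tax:
  Adjusted income: 445,900 kr + 40,200 kr + 14,800 kr = 500,900 kr
  Less exemption 52,000 kr → base 448,900 kr
  448,900 kr × 17% = 76,313 kr

General income tax:
  53,000 kr × 6% = 3,180 kr
  207,000 kr × 16% = 33,120 kr
  185,900 kr × 22% = 40,898 kr
  → 77,198 kr

77,198 kr > 76,313 kr, so the general income tax governs.

77,198 kr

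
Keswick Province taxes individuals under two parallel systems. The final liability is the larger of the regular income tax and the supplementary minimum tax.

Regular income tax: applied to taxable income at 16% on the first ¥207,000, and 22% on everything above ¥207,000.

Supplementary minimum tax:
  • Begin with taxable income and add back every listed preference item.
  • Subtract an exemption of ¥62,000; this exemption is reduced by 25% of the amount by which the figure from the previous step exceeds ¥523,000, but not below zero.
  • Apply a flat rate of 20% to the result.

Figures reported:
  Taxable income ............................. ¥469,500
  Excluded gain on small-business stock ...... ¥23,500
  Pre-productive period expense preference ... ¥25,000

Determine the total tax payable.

¥91,200

Supplementary minimum tax:
  Adjusted income: ¥469,500 + ¥23,500 + ¥25,000 = ¥518,000
  Exemption: ¥518,000 ≤ ¥523,000, so full ¥62,000 applies
  Base: ¥518,000 − ¥62,000 = ¥456,000
  ¥456,000 × 20% = ¥91,200

Regular income tax:
  ¥207,000 × 16% = ¥33,120
  ¥262,500 × 22% = ¥57,750
  → ¥90,870

¥91,200 > ¥90,870, so the supplementary minimum tax is the binding amount.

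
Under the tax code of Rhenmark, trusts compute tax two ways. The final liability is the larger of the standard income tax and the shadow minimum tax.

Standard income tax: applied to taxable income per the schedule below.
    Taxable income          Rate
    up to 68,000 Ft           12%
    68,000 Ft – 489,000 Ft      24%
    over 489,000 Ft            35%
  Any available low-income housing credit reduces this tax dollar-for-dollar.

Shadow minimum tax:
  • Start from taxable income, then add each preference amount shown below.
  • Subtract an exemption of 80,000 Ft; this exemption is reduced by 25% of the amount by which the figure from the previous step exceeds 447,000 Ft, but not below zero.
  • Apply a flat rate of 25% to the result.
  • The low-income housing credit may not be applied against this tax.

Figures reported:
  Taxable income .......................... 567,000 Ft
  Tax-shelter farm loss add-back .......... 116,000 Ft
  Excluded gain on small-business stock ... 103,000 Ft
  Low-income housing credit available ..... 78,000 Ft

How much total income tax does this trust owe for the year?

196,500 Ft

Standard income tax:
  68,000 Ft × 12% = 8,160 Ft
  421,000 Ft × 24% = 101,040 Ft
  78,000 Ft × 35% = 27,300 Ft
  → 136,500 Ft
  Less low-income housing credit 78,000 Ft → 58,500 Ft

Shadow minimum tax:
  Adjusted income: 567,000 Ft + 116,000 Ft + 103,000 Ft = 786,000 Ft
  Exemption: 25% × (786,000 Ft − 447,000 Ft) = 84,750 Ft ≥ 80,000 Ft, so the exemption is fully phased out
  Base: 786,000 Ft − 0 Ft = 786,000 Ft
  786,000 Ft × 25% = 196,500 Ft

196,500 Ft > 58,500 Ft, so the shadow minimum tax is the binding amount.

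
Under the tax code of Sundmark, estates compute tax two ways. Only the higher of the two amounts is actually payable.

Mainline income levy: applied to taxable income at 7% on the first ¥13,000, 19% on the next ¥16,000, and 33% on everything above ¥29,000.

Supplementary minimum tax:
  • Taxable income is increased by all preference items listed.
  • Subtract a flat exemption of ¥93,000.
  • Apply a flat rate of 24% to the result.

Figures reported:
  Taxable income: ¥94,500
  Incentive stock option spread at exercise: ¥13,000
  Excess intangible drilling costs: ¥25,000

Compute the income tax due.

¥25,565

Mainline income levy:
  ¥13,000 × 7% = ¥910
  ¥16,000 × 19% = ¥3,040
  ¥65,500 × 33% = ¥21,615
  → ¥25,565

Supplementary minimum tax:
  Adjusted income: ¥94,500 + ¥13,000 + ¥25,000 = ¥132,500
  Less exemption ¥93,000 → base ¥39,500
  ¥39,500 × 24% = ¥9,480

¥25,565 > ¥9,480, so the mainline income levy governs.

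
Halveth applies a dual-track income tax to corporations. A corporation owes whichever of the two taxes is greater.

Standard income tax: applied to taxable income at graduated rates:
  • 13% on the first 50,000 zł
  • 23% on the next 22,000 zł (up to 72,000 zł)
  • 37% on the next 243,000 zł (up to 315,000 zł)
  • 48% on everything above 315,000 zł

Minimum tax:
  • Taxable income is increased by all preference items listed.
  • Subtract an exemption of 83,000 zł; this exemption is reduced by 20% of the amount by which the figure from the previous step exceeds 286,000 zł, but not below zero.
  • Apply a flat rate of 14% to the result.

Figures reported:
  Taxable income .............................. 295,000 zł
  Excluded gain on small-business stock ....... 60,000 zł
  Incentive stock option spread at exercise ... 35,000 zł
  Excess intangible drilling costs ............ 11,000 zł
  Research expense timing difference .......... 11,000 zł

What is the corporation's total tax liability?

Minimum tax:
  Adjusted income: 295,000 zł + 60,000 zł + 35,000 zł + 11,000 zł + 11,000 zł = 412,000 zł
  Exemption: 83,000 zł − 20% × (412,000 zł − 286,000 zł) = 83,000 zł − 25,200 zł = 57,800 zł
  Base: 412,000 zł − 57,800 zł = 354,200 zł
  354,200 zł × 14% = 49,588 zł

Standard income tax:
  50,000 zł × 13% = 6,500 zł
  22,000 zł × 23% = 5,060 zł
  223,000 zł × 37% = 82,510 zł
  → 94,070 zł

94,070 zł > 49,588 zł, so the standard income tax governs.

94,070 zł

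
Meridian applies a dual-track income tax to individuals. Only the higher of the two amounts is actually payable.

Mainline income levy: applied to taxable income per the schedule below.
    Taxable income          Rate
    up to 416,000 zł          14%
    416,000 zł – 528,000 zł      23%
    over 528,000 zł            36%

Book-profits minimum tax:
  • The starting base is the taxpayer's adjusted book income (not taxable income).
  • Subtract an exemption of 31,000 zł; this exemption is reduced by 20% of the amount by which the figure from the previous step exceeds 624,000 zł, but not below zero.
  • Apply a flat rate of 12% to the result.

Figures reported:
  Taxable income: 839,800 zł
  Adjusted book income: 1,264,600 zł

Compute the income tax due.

Mainline income levy:
  416,000 zł × 14% = 58,240 zł
  112,000 zł × 23% = 25,760 zł
  311,800 zł × 36% = 112,248 zł
  → 196,248 zł

Book-profits minimum tax:
  Base (adjusted book income): 1,264,600 zł
  Exemption: 20% × (1,264,600 zł − 624,000 zł) = 128,120 zł ≥ 31,000 zł, so the exemption is fully phased out
  Base: 1,264,600 zł − 0 zł = 1,264,600 zł
  1,264,600 zł × 12% = 151,752 zł

196,248 zł > 151,752 zł, so the mainline income levy governs.

196,248 zł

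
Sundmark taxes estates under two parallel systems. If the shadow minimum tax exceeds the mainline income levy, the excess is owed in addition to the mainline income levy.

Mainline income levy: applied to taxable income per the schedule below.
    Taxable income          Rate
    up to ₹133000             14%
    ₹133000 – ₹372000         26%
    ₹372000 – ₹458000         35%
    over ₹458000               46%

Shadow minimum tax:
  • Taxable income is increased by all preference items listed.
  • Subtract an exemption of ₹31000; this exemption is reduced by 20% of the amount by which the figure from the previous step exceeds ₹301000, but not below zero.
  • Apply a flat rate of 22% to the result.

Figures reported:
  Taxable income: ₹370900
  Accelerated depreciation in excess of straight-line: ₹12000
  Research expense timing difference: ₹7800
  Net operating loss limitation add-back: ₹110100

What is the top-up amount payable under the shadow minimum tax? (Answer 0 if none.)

Shadow minimum tax:
  Adjusted income: ₹370900 + ₹12000 + ₹7800 + ₹110100 = ₹500800
  Exemption: 20% × (₹500800 − ₹301000) = ₹39960 ≥ ₹31000, so the exemption is fully phased out
  Base: ₹500800 − ₹0 = ₹500800
  ₹500800 × 22% = ₹110176

Mainline income levy:
  ₹133000 × 14% = ₹18620
  ₹237900 × 26% = ₹61854
  → ₹80474

Excess of shadow minimum tax over mainline income levy: ₹110176 − ₹80474 = ₹29702.

₹29702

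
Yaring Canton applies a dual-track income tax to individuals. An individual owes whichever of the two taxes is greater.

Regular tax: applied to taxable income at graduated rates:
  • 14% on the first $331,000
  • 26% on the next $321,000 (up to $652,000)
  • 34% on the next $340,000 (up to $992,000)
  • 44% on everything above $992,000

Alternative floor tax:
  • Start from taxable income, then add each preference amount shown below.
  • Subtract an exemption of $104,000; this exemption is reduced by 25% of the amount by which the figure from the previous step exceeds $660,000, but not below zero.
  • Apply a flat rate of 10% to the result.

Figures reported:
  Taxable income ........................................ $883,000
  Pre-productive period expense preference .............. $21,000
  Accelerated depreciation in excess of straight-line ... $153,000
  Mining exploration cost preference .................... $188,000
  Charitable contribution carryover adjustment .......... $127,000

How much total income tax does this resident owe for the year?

$208,340

Regular tax:
  $331,000 × 14% = $46,340
  $321,000 × 26% = $83,460
  $231,000 × 34% = $78,540
  → $208,340

Alternative floor tax:
  Adjusted income: $883,000 + $21,000 + $153,000 + $188,000 + $127,000 = $1,372,000
  Exemption: 25% × ($1,372,000 − $660,000) = $178,000 ≥ $104,000, so the exemption is fully phased out
  Base: $1,372,000 − $0 = $1,372,000
  $1,372,000 × 10% = $137,200

$208,340 > $137,200, so the regular tax governs.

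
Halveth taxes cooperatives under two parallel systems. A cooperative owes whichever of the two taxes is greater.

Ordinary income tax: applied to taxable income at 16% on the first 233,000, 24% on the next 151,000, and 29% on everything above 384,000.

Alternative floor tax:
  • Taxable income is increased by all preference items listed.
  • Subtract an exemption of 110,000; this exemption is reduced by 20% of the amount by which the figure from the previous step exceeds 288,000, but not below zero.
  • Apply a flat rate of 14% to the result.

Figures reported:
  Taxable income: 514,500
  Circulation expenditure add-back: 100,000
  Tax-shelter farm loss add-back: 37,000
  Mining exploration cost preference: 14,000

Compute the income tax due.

Alternative floor tax:
  Adjusted income: 514,500 + 100,000 + 37,000 + 14,000 = 665,500
  Exemption: 110,000 − 20% × (665,500 − 288,000) = 110,000 − 75,500 = 34,500
  Base: 665,500 − 34,500 = 631,000
  631,000 × 14% = 88,340

Ordinary income tax:
  233,000 × 16% = 37,280
  151,000 × 24% = 36,240
  130,500 × 29% = 37,845
  → 111,365

111,365 > 88,340, so the ordinary income tax governs.

111,365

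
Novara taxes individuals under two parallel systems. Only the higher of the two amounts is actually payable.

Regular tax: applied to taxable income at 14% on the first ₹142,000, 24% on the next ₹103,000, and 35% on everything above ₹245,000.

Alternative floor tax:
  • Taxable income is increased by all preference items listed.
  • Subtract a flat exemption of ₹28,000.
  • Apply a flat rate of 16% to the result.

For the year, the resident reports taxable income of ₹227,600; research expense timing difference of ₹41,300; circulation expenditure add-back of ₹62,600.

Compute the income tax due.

Regular tax:
  ₹142,000 × 14% = ₹19,880
  ₹85,600 × 24% = ₹20,544
  → ₹40,424

Alternative floor tax:
  Adjusted income: ₹227,600 + ₹41,300 + ₹62,600 = ₹331,500
  Less exemption ₹28,000 → base ₹303,500
  ₹303,500 × 16% = ₹48,560

₹48,560 > ₹40,424, so the alternative floor tax is the binding amount.

₹48,560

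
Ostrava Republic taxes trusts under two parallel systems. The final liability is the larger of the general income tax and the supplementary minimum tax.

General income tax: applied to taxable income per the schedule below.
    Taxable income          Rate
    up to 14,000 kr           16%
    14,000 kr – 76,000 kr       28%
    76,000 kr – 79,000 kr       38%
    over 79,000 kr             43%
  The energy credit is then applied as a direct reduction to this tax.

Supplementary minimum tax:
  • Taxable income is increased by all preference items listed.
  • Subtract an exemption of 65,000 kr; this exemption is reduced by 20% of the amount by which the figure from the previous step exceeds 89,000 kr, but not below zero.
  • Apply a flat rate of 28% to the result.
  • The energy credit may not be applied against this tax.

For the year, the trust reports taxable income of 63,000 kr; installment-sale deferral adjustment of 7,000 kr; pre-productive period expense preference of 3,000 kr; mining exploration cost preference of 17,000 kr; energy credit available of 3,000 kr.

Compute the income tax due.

12,960 kr

General income tax:
  14,000 kr × 16% = 2,240 kr
  49,000 kr × 28% = 13,720 kr
  → 15,960 kr
  Less energy credit 3,000 kr → 12,960 kr

Supplementary minimum tax:
  Adjusted income: 63,000 kr + 7,000 kr + 3,000 kr + 17,000 kr = 90,000 kr
  Exemption: 65,000 kr − 20% × (90,000 kr − 89,000 kr) = 65,000 kr − 200 kr = 64,800 kr
  Base: 90,000 kr − 64,800 kr = 25,200 kr
  25,200 kr × 28% = 7,056 kr

12,960 kr > 7,056 kr, so the general income tax governs.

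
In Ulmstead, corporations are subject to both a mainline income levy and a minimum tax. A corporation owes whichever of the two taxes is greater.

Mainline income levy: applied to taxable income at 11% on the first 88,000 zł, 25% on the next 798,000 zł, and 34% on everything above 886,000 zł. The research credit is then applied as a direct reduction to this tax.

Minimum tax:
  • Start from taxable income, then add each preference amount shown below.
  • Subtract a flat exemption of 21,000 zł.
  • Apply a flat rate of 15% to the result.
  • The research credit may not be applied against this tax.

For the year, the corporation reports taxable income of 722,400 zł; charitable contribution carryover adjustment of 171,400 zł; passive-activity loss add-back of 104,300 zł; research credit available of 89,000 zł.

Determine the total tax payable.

Mainline income levy:
  88,000 zł × 11% = 9,680 zł
  634,400 zł × 25% = 158,600 zł
  → 168,280 zł
  Less research credit 89,000 zł → 79,280 zł

Minimum tax:
  Adjusted income: 722,400 zł + 171,400 zł + 104,300 zł = 998,100 zł
  Less exemption 21,000 zł → base 977,100 zł
  977,100 zł × 15% = 146,565 zł

146,565 zł > 79,280 zł, so the minimum tax is the binding amount.

146,565 zł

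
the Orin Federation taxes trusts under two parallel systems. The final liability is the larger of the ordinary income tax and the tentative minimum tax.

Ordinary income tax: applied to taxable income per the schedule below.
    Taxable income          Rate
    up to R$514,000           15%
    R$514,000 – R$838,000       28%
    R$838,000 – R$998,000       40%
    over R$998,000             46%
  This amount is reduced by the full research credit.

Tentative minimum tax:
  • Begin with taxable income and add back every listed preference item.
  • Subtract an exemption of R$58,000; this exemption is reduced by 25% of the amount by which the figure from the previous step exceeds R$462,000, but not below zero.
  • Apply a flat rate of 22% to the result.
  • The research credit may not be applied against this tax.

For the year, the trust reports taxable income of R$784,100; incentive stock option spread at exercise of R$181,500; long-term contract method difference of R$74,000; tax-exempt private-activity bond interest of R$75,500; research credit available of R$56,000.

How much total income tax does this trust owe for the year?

Tentative minimum tax:
  Adjusted income: R$784,100 + R$181,500 + R$74,000 + R$75,500 = R$1,115,100
  Exemption: 25% × (R$1,115,100 − R$462,000) = R$163,275 ≥ R$58,000, so the exemption is fully phased out
  Base: R$1,115,100 − R$0 = R$1,115,100
  R$1,115,100 × 22% = R$245,322

Ordinary income tax:
  R$514,000 × 15% = R$77,100
  R$270,100 × 28% = R$75,628
  → R$152,728
  Less research credit R$56,000 → R$96,728

R$245,322 > R$96,728, so the tentative minimum tax is the binding amount.

R$245,322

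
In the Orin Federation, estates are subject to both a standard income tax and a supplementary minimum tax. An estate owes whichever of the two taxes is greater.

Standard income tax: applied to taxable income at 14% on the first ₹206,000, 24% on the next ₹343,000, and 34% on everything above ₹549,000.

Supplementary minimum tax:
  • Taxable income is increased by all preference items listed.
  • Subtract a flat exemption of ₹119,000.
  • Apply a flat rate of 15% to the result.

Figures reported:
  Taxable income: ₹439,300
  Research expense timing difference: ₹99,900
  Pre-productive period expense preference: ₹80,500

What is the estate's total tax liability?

Standard income tax:
  ₹206,000 × 14% = ₹28,840
  ₹233,300 × 24% = ₹55,992
  → ₹84,832

Supplementary minimum tax:
  Adjusted income: ₹439,300 + ₹99,900 + ₹80,500 = ₹619,700
  Less exemption ₹119,000 → base ₹500,700
  ₹500,700 × 15% = ₹75,105

₹84,832 > ₹75,105, so the standard income tax governs.

₹84,832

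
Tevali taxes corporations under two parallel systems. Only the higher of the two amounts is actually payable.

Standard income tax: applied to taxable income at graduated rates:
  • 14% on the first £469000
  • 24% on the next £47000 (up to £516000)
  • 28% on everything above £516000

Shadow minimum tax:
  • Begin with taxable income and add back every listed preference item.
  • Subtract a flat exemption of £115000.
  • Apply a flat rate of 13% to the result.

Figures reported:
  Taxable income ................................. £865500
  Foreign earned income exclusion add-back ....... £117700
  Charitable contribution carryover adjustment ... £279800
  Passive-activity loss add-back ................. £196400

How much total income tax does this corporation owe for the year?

Standard income tax:
  £469000 × 14% = £65660
  £47000 × 24% = £11280
  £349500 × 28% = £97860
  → £174800

Shadow minimum tax:
  Adjusted income: £865500 + £117700 + £279800 + £196400 = £1459400
  Less exemption £115000 → base £1344400
  £1344400 × 13% = £174772

£174800 > £174772, so the standard income tax governs.

£174800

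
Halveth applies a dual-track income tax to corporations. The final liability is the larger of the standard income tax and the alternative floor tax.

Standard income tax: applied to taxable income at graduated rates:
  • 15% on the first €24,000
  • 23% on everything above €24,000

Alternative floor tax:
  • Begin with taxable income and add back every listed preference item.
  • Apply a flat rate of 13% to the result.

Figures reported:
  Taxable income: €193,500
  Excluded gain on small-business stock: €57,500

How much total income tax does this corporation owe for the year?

Standard income tax:
  €24,000 × 15% = €3,600
  €169,500 × 23% = €38,985
  → €42,585

Alternative floor tax:
  Adjusted income: €193,500 + €57,500 = €251,000
  €251,000 × 13% = €32,630

€42,585 > €32,630, so the standard income tax governs.

€42,585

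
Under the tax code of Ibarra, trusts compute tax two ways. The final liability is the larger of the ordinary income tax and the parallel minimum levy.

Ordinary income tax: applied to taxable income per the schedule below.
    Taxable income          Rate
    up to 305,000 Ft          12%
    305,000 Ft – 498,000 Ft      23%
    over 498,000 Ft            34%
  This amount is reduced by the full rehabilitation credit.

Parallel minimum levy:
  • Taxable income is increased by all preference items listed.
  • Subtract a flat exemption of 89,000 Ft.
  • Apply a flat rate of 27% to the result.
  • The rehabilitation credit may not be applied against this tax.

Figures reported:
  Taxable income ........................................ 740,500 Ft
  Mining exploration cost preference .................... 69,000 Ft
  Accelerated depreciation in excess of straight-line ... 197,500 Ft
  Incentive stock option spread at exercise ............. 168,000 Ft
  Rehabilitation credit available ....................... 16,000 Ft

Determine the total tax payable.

293,220 Ft

Ordinary income tax:
  305,000 Ft × 12% = 36,600 Ft
  193,000 Ft × 23% = 44,390 Ft
  242,500 Ft × 34% = 82,450 Ft
  → 163,440 Ft
  Less rehabilitation credit 16,000 Ft → 147,440 Ft

Parallel minimum levy:
  Adjusted income: 740,500 Ft + 69,000 Ft + 197,500 Ft + 168,000 Ft = 1,175,000 Ft
  Less exemption 89,000 Ft → base 1,086,000 Ft
  1,086,000 Ft × 27% = 293,220 Ft

293,220 Ft > 147,440 Ft, so the parallel minimum levy is the binding amount.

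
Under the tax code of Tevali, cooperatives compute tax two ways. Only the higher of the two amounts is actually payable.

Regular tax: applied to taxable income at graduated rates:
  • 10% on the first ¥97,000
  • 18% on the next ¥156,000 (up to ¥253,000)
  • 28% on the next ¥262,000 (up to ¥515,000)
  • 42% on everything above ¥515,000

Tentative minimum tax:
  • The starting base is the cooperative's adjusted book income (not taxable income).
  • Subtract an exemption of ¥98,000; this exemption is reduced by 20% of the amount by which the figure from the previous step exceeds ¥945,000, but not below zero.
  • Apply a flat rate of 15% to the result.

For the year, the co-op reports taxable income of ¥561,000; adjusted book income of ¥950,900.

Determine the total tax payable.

Regular tax:
  ¥97,000 × 10% = ¥9,700
  ¥156,000 × 18% = ¥28,080
  ¥262,000 × 28% = ¥73,360
  ¥46,000 × 42% = ¥19,320
  → ¥130,460

Tentative minimum tax:
  Base (adjusted book income): ¥950,900
  Exemption: ¥98,000 − 20% × (¥950,900 − ¥945,000) = ¥98,000 − ¥1,180 = ¥96,820
  Base: ¥950,900 − ¥96,820 = ¥854,080
  ¥854,080 × 15% = ¥128,112

¥130,460 > ¥128,112, so the regular tax governs.

¥130,460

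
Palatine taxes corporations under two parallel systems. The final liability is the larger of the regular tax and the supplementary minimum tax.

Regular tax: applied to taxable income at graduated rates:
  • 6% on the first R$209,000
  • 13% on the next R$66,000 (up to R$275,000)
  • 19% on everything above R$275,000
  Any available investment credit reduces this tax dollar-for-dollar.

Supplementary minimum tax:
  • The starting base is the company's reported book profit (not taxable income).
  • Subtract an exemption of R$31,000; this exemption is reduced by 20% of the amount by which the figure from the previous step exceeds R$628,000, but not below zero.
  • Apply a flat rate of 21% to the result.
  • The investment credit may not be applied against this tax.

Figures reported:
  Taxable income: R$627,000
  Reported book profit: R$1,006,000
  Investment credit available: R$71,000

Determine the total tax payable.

R$211,260

Supplementary minimum tax:
  Base (reported book profit): R$1,006,000
  Exemption: 20% × (R$1,006,000 − R$628,000) = R$75,600 ≥ R$31,000, so the exemption is fully phased out
  Base: R$1,006,000 − R$0 = R$1,006,000
  R$1,006,000 × 21% = R$211,260

Regular tax:
  R$209,000 × 6% = R$12,540
  R$66,000 × 13% = R$8,580
  R$352,000 × 19% = R$66,880
  → R$88,000
  Less investment credit R$71,000 → R$17,000

R$211,260 > R$17,000, so the supplementary minimum tax is the binding amount.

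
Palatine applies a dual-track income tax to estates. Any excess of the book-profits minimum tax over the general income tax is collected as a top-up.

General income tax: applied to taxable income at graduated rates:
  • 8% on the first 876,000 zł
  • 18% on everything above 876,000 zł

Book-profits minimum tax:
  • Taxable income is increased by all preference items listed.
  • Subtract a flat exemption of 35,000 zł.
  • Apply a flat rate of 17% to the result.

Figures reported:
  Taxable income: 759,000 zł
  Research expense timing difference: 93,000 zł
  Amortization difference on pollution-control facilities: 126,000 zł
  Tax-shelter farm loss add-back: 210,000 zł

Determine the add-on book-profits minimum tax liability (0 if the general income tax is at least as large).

Book-profits minimum tax:
  Adjusted income: 759,000 zł + 93,000 zł + 126,000 zł + 210,000 zł = 1,188,000 zł
  Less exemption 35,000 zł → base 1,153,000 zł
  1,153,000 zł × 17% = 196,010 zł

General income tax:
  759,000 zł × 8% = 60,720 zł

Excess of book-profits minimum tax over general income tax: 196,010 zł − 60,720 zł = 135,290 zł.

135,290 zł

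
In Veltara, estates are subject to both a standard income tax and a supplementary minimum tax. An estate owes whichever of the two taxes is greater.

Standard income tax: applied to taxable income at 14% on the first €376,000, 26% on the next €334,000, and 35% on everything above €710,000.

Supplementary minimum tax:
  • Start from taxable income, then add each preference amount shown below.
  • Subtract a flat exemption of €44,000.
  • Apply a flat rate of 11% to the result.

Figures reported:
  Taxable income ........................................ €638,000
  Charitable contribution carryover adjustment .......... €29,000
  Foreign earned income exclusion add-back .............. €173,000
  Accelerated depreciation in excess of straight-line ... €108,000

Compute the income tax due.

€120,760

Supplementary minimum tax:
  Adjusted income: €638,000 + €29,000 + €173,000 + €108,000 = €948,000
  Less exemption €44,000 → base €904,000
  €904,000 × 11% = €99,440

Standard income tax:
  €376,000 × 14% = €52,640
  €262,000 × 26% = €68,120
  → €120,760

€120,760 > €99,440, so the standard income tax governs.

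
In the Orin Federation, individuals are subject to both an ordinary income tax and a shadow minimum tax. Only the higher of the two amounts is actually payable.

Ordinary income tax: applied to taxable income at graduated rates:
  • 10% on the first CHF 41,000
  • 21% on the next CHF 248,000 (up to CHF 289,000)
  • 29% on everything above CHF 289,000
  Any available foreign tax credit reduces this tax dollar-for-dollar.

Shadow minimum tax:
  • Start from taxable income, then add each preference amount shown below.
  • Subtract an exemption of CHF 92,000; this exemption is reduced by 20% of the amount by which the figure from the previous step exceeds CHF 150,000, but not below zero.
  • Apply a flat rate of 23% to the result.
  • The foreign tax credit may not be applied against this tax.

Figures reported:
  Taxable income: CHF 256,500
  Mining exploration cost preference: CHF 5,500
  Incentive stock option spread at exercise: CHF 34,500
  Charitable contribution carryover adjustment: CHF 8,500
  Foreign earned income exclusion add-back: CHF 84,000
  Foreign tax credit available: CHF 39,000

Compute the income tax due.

Ordinary income tax:
  CHF 41,000 × 10% = CHF 4,100
  CHF 215,500 × 21% = CHF 45,255
  → CHF 49,355
  Less foreign tax credit CHF 39,000 → CHF 10,355

Shadow minimum tax:
  Adjusted income: CHF 256,500 + CHF 5,500 + CHF 34,500 + CHF 8,500 + CHF 84,000 = CHF 389,000
  Exemption: CHF 92,000 − 20% × (CHF 389,000 − CHF 150,000) = CHF 92,000 − CHF 47,800 = CHF 44,200
  Base: CHF 389,000 − CHF 44,200 = CHF 344,800
  CHF 344,800 × 23% = CHF 79,304

CHF 79,304 > CHF 10,355, so the shadow minimum tax is the binding amount.

CHF 79,304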